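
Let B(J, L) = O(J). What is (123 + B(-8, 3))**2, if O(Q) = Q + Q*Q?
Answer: 32041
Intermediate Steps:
O(Q) = Q + Q**2
B(J, L) = J*(1 + J)
(123 + B(-8, 3))**2 = (123 - 8*(1 - 8))**2 = (123 - 8*(-7))**2 = (123 + 56)**2 = 179**2 = 32041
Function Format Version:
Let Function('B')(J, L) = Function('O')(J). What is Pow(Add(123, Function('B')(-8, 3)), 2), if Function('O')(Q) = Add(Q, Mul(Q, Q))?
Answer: 32041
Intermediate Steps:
Function('O')(Q) = Add(Q, Pow(Q, 2))
Function('B')(J, L) = Mul(J, Add(1, J))
Pow(Add(123, Function('B')(-8, 3)), 2) = Pow(Add(123, Mul(-8, Add(1, -8))), 2) = Pow(Add(123, Mul(-8, -7)), 2) = Pow(Add(123, 56), 2) = Pow(179, 2) = 32041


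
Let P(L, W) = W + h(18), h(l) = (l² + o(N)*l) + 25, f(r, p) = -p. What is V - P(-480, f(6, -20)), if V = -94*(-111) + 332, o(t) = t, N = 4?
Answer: 10325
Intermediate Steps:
h(l) = 25 + l² + 4*l (h(l) = (l² + 4*l) + 25 = 25 + l² + 4*l)
P(L, W) = 421 + W (P(L, W) = W + (25 + 18² + 4*18) = W + (25 + 324 + 72) = W + 421 = 421 + W)
V = 10766 (V = 10434 + 332 = 10766)
V - P(-480, f(6, -20)) = 10766 - (421 - 1*(-20)) = 10766 - (421 + 20) = 10766 - 1*441 = 10766 - 441 = 10325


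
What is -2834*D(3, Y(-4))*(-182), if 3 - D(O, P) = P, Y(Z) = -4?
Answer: 3610516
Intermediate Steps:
D(O, P) = 3 - P
-2834*D(3, Y(-4))*(-182) = -2834*(3 - 1*(-4))*(-182) = -2834*(3 + 4)*(-182) = -19838*(-182) = -2834*(-1274) = 3610516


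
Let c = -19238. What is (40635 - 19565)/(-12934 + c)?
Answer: -1505/2298 ≈ -0.65492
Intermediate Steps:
(40635 - 19565)/(-12934 + c) = (40635 - 19565)/(-12934 - 19238) = 21070/(-32172) = 21070*(-1/32172) = -1505/2298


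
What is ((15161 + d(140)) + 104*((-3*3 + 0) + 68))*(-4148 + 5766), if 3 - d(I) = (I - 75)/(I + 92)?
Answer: 3997701815/116 ≈ 3.4463e+7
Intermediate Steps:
d(I) = 3 - (-75 + I)/(92 + I) (d(I) = 3 - (I - 75)/(I + 92) = 3 - (-75 + I)/(92 + I))
((15161 + d(140)) + 104*((-3*3 + 0) + 68))*(-4148 + 5766) = ((15161 + (351 + 2*140)/(92 + 140)) + 104*((-3*3 + 0) + 68))*(-4148 + 5766) = ((15161 + (351 + 280)/232) + 104*((-9 + 0) + 68))*1618 = ((15161 + (1/232)*631) + 104*(-9 + 68))*1618 = ((15161 + 631/232) + 104*59)*1618 = (3517983/232 + 6136)*1618 = (4941535/232)*1618 = 3997701815/116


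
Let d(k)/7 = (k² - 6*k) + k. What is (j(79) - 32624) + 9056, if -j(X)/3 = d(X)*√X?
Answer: -23568 - 122766*√79 ≈ -1.1147e+6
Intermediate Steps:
d(k) = -35*k + 7*k² (d(k) = 7*((k² - 6*k) + k) = 7*(k² - 5*k) = -35*k + 7*k²)
j(X) = -21*X^(3/2)*(-5 + X) (j(X) = -3*7*X*(-5 + X)*√X = -21*X^(3/2)*(-5 + X))
(j(79) - 32624) + 9056 = (21*79^(3/2)*(5 - 1*79) - 32624) + 9056 = (21*(79*√79)*(5 - 79) - 32624) + 9056 = (21*(79*√79)*(-74) - 32624) + 9056 = (-122766*√79 - 32624) + 9056 = (-32624 - 122766*√79) + 9056 = -23568 - 122766*√79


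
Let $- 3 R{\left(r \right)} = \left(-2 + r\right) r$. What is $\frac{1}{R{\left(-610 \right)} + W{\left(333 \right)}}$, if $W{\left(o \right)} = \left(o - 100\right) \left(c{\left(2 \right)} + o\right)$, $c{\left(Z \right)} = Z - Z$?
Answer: $- \frac{1}{46851} \approx -2.1344 \cdot 10^{-5}$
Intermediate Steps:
$c{\left(Z \right)} = 0$
$R{\left(r \right)} = - \frac{r \left(-2 + r\right)}{3}$ ($R{\left(r \right)} = - \frac{\left(-2 + r\right) r}{3} = - \frac{r \left(-2 + r\right)}{3}$)
$W{\left(o \right)} = o \left(-100 + o\right)$ ($W{\left(o \right)} = \left(o - 100\right) \left(0 + o\right) = \left(-100 + o\right) o = o \left(-100 + o\right)$)
$\frac{1}{R{\left(-610 \right)} + W{\left(333 \right)}} = \frac{1}{\frac{1}{3} \left(-610\right) \left(2 - -610\right) + 333 \left(-100 + 333\right)} = \frac{1}{\frac{1}{3} \left(-610\right) \left(2 + 610\right) + 333 \cdot 233} = \frac{1}{\frac{1}{3} \left(-610\right) 612 + 77589} = \frac{1}{-124440 + 77589} = \frac{1}{-46851} = - \frac{1}{46851}$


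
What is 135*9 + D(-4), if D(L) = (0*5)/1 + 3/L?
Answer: 4857/4 ≈ 1214.3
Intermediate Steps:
D(L) = 3/L (D(L) = 0*1 + 3/L = 0 + 3/L = 3/L)
135*9 + D(-4) = 135*9 + 3/(-4) = 1215 + 3*(-1/4) = 1215 - 3/4 = 4857/4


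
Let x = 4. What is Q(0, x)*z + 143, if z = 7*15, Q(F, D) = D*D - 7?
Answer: 1088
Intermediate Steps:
Q(F, D) = -7 + D² (Q(F, D) = D² - 7 = -7 + D²)
z = 105
Q(0, x)*z + 143 = (-7 + 4²)*105 + 143 = (-7 + 16)*105 + 143 = 9*105 + 143 = 945 + 143 = 1088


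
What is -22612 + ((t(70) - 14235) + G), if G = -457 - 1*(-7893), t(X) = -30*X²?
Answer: -176411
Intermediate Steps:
G = 7436 (G = -457 + 7893 = 7436)
-22612 + ((t(70) - 14235) + G) = -22612 + ((-30*70² - 14235) + 7436) = -22612 + ((-30*4900 - 14235) + 7436) = -22612 + ((-147000 - 14235) + 7436) = -22612 + (-161235 + 7436) = -22612 - 153799 = -176411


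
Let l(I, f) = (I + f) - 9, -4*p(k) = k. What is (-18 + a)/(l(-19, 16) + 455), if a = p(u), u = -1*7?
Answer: -65/1772 ≈ -0.036682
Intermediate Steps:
u = -7
p(k) = -k/4
a = 7/4 (a = -¼*(-7) = 7/4 ≈ 1.7500)
l(I, f) = -9 + I + f
(-18 + a)/(l(-19, 16) + 455) = (-18 + 7/4)/((-9 - 19 + 16) + 455) = -65/(4*(-12 + 455)) = -65/4/443 = -65/4*1/443 = -65/1772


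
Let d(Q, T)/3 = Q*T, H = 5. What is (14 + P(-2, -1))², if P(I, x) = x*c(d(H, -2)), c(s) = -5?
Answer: 361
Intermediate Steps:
d(Q, T) = 3*Q*T (d(Q, T) = 3*(Q*T) = 3*Q*T)
P(I, x) = -5*x (P(I, x) = x*(-5) = -5*x)
(14 + P(-2, -1))² = (14 - 5*(-1))² = (14 + 5)² = 19² = 361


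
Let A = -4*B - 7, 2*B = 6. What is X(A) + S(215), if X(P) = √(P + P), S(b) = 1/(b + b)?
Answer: 1/430 + I*√38 ≈ 0.0023256 + 6.1644*I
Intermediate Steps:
B = 3 (B = (½)*6 = 3)
S(b) = 1/(2*b)
A = -19 (A = -4*3 - 7 = -12 - 7 = -19)
X(P) = √2*√P (X(P) = √(2*P) = √2*√P)
X(A) + S(215) = √2*√(-19) + (½)/215 = √2*(I*√19) + (½)*(1/215) = I*√38 + 1/430 = 1/430 + I*√38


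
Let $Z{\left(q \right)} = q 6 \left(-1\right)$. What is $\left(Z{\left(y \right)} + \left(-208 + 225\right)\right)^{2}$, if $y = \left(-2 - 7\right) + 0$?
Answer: $5041$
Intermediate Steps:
$y = -9$ ($y = -9 + 0 = -9$)
$Z{\left(q \right)} = - 6 q$ ($Z{\left(q \right)} = 6 q \left(-1\right) = - 6 q$)
$\left(Z{\left(y \right)} + \left(-208 + 225\right)\right)^{2} = \left(\left(-6\right) \left(-9\right) + \left(-208 + 225\right)\right)^{2} = \left(54 + 17\right)^{2} = 71^{2} = 5041$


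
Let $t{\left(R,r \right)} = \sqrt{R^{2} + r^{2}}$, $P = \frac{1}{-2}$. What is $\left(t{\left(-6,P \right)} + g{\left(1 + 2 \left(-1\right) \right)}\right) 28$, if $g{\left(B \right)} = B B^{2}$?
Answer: $-28 + 14 \sqrt{145} \approx 140.58$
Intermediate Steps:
$P = - \frac{1}{2} \approx -0.5$
$g{\left(B \right)} = B^{3}$
$\left(t{\left(-6,P \right)} + g{\left(1 + 2 \left(-1\right) \right)}\right) 28 = \left(\sqrt{\left(-6\right)^{2} + \left(- \frac{1}{2}\right)^{2}} + \left(1 + 2 \left(-1\right)\right)^{3}\right) 28 = \left(\sqrt{36 + \frac{1}{4}} + \left(1 - 2\right)^{3}\right) 28 = \left(\sqrt{\frac{145}{4}} + \left(-1\right)^{3}\right) 28 = \left(\frac{\sqrt{145}}{2} - 1\right) 28 = \left(-1 + \frac{\sqrt{145}}{2}\right) 28 = -28 + 14 \sqrt{145}$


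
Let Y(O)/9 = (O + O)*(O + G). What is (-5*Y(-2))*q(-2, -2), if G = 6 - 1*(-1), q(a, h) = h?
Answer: -1800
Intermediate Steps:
G = 7 (G = 6 + 1 = 7)
Y(O) = 18*O*(7 + O) (Y(O) = 9*((O + O)*(O + 7)) = 9*((2*O)*(7 + O)) = 9*(2*O*(7 + O)) = 18*O*(7 + O))
(-5*Y(-2))*q(-2, -2) = -90*(-2)*(7 - 2)*(-2) = -90*(-2)*5*(-2) = -5*(-180)*(-2) = 900*(-2) = -1800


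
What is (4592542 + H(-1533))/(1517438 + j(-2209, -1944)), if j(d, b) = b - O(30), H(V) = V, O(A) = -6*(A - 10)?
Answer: 4591009/1515614 ≈ 3.0291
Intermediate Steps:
O(A) = 60 - 6*A (O(A) = -6*(-10 + A) = 60 - 6*A)
j(d, b) = 120 + b (j(d, b) = b - (60 - 6*30) = b - (60 - 180) = b - 1*(-120) = b + 120 = 120 + b)
(4592542 + H(-1533))/(1517438 + j(-2209, -1944)) = (4592542 - 1533)/(1517438 + (120 - 1944)) = 4591009/(1517438 - 1824) = 4591009/1515614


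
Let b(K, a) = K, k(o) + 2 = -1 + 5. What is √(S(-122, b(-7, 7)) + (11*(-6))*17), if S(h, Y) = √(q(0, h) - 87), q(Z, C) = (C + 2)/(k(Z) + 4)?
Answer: √(-1122 + I*√107) ≈ 0.1544 + 33.497*I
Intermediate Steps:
k(o) = 2 (k(o) = -2 + (-1 + 5) = -2 + 4 = 2)
q(Z, C) = ⅓ + C/6 (q(Z, C) = (C + 2)/(2 + 4) = (2 + C)/6 = (2 + C)*(⅙) = ⅓ + C/6)
S(h, Y) = √(-260/3 + h/6) (S(h, Y) = √((⅓ + h/6) - 87) = √(-260/3 + h/6))
√(S(-122, b(-7, 7)) + (11*(-6))*17) = √(√(-3120 + 6*(-122))/6 + (11*(-6))*17) = √(√(-3120 - 732)/6 - 66*17) = √(√(-3852)/6 - 1122) = √((6*I*√107)/6 - 1122) = √(I*√107 - 1122) = √(-1122 + I*√107)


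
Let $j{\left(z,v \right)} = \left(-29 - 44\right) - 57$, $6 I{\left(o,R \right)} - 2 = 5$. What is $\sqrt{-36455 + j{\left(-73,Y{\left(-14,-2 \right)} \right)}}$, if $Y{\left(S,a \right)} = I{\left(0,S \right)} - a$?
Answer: $3 i \sqrt{4065} \approx 191.27 i$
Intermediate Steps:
$I{\left(o,R \right)} = \frac{7}{6}$ ($I{\left(o,R \right)} = \frac{1}{3} + \frac{1}{6} \cdot 5 = \frac{1}{3} + \frac{5}{6} = \frac{7}{6}$)
$Y{\left(S,a \right)} = \frac{7}{6} - a$
$j{\left(z,v \right)} = -130$ ($j{\left(z,v \right)} = -73 - 57 = -130$)
$\sqrt{-36455 + j{\left(-73,Y{\left(-14,-2 \right)} \right)}} = \sqrt{-36455 - 130} = \sqrt{-36585} = 3 i \sqrt{4065}$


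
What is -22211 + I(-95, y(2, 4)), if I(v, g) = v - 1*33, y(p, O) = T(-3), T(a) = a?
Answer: -22339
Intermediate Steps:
y(p, O) = -3
I(v, g) = -33 + v (I(v, g) = v - 33 = -33 + v)
-22211 + I(-95, y(2, 4)) = -22211 + (-33 - 95) = -22211 - 128 = -22339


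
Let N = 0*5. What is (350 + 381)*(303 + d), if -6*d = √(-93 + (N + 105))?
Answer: 221493 - 731*√3/3 ≈ 2.2107e+5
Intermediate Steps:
N = 0
d = -√3/3 (d = -√(-93 + (0 + 105))/6 = -√(-93 + 105)/6 = -√3/3 ≈ -0.57735)
(350 + 381)*(303 + d) = (350 + 381)*(303 - √3/3) = 731*(303 - √3/3) = 221493 - 731*√3/3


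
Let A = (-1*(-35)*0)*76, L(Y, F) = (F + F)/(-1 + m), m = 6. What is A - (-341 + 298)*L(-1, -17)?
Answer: -1462/5 ≈ -292.40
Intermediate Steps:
L(Y, F) = 2*F/5 (L(Y, F) = (F + F)/(-1 + 6) = (2*F)/5 = (2*F)*(⅕) = 2*F/5)
A = 0 (A = (35*0)*76 = 0*76 = 0)
A - (-341 + 298)*L(-1, -17) = 0 - (-341 + 298)*(⅖)*(-17) = 0 - (-43)*(-34)/5 = 0 - 1*1462/5 = 0 - 1462/5 = -1462/5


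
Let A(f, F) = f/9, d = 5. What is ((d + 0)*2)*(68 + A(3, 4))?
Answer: 2050/3 ≈ 683.33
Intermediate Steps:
A(f, F) = f/9 (A(f, F) = f*(1/9) = f/9)
((d + 0)*2)*(68 + A(3, 4)) = ((5 + 0)*2)*(68 + (1/9)*3) = (5*2)*(68 + 1/3) = 10*(205/3) = 2050/3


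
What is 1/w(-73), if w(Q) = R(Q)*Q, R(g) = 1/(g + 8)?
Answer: 65/73 ≈ 0.89041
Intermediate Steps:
R(g) = 1/(8 + g)
w(Q) = Q/(8 + Q)
1/w(-73) = 1/(-73/(8 - 73)) = 1/(-73/(-65)) = 1/(-73*(-1/65)) = 1/(73/65) = 65/73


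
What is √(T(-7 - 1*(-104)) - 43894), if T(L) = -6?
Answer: 10*I*√439 ≈ 209.52*I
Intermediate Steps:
√(T(-7 - 1*(-104)) - 43894) = √(-6 - 43894) = √(-43900) = 10*I*√439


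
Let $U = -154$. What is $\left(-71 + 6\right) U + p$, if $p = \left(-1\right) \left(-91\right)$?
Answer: $10101$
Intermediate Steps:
$p = 91$
$\left(-71 + 6\right) U + p = \left(-71 + 6\right) \left(-154\right) + 91 = \left(-65\right) \left(-154\right) + 91 = 10010 + 91 = 10101$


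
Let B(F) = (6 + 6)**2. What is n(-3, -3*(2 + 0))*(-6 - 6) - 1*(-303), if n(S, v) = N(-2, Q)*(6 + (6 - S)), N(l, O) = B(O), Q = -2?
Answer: -25617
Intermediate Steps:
B(F) = 144 (B(F) = 12**2 = 144)
N(l, O) = 144
n(S, v) = 1728 - 144*S (n(S, v) = 144*(6 + (6 - S)) = 144*(12 - S) = 1728 - 144*S)
n(-3, -3*(2 + 0))*(-6 - 6) - 1*(-303) = (1728 - 144*(-3))*(-6 - 6) - 1*(-303) = (1728 + 432)*(-12) + 303 = 2160*(-12) + 303 = -25920 + 303 = -25617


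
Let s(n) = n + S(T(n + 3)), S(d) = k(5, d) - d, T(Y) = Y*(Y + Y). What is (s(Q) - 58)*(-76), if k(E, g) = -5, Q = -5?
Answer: 5776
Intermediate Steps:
T(Y) = 2*Y**2 (T(Y) = Y*(2*Y) = 2*Y**2)
S(d) = -5 - d
s(n) = -5 + n - 2*(3 + n)**2 (s(n) = n + (-5 - 2*(n + 3)**2) = n + (-5 - 2*(3 + n)**2) = -5 + n - 2*(3 + n)**2)
(s(Q) - 58)*(-76) = ((-5 - 5 - 2*(3 - 5)**2) - 58)*(-76) = ((-5 - 5 - 2*(-2)**2) - 58)*(-76) = ((-5 - 5 - 2*4) - 58)*(-76) = ((-5 - 5 - 8) - 58)*(-76) = (-18 - 58)*(-76) = -76*(-76) = 5776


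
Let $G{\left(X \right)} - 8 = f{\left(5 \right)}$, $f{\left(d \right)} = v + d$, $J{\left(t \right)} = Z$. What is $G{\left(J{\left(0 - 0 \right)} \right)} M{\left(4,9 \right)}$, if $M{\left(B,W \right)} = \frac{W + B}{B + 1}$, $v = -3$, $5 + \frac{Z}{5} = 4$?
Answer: $26$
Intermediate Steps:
$Z = -5$ ($Z = -25 + 5 \cdot 4 = -25 + 20 = -5$)
$J{\left(t \right)} = -5$
$f{\left(d \right)} = -3 + d$
$G{\left(X \right)} = 10$ ($G{\left(X \right)} = 8 + \left(-3 + 5\right) = 8 + 2 = 10$)
$M{\left(B,W \right)} = \frac{B + W}{1 + B}$
$G{\left(J{\left(0 - 0 \right)} \right)} M{\left(4,9 \right)} = 10 \frac{4 + 9}{1 + 4} = 10 \cdot \frac{1}{5} \cdot 13 = 10 \cdot \frac{13}{5} = 26$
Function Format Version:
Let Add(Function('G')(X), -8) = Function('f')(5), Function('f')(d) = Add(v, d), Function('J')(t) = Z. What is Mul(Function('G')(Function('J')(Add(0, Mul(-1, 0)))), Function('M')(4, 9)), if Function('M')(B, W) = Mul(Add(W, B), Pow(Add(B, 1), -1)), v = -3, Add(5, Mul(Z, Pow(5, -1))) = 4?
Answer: 26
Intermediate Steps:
Z = -5 (Z = Add(-25, Mul(5, 4)) = Add(-25, 20) = -5)
Function('J')(t) = -5
Function('f')(d) = Add(-3, d)
Function('G')(X) = 10 (Function('G')(X) = Add(8, Add(-3, 5)) = Add(8, 2) = 10)
Function('M')(B, W) = Mul(Pow(Add(1, B), -1), Add(B, W)) (Function('M')(B, W) = Mul(Add(B, W), Pow(Add(1, B), -1)) = Mul(Pow(Add(1, B), -1), Add(B, W)))
Mul(Function('G')(Function('J')(Add(0, Mul(-1, 0)))), Function('M')(4, 9)) = Mul(10, Mul(Pow(Add(1, 4), -1), Add(4, 9))) = Mul(10, Mul(Pow(5, -1), 13)) = Mul(10, Mul(Rational(1, 5), 13)) = Mul(10, Rational(13, 5)) = 26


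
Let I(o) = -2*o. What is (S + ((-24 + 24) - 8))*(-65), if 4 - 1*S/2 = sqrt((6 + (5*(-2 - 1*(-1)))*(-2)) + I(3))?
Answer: 130*sqrt(10) ≈ 411.10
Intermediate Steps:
S = 8 - 2*sqrt(10) (S = 8 - 2*sqrt((6 + (5*(-2 - 1*(-1)))*(-2)) - 2*3) = 8 - 2*sqrt((6 + (5*(-2 + 1))*(-2)) - 6) = 8 - 2*sqrt((6 + (5*(-1))*(-2)) - 6) = 8 - 2*sqrt((6 - 5*(-2)) - 6) = 8 - 2*sqrt((6 + 10) - 6) = 8 - 2*sqrt(16 - 6) = 8 - 2*sqrt(10) ≈ 1.6754)
(S + ((-24 + 24) - 8))*(-65) = ((8 - 2*sqrt(10)) + ((-24 + 24) - 8))*(-65) = ((8 - 2*sqrt(10)) + (0 - 8))*(-65) = ((8 - 2*sqrt(10)) - 8)*(-65) = -2*sqrt(10)*(-65) = 130*sqrt(10)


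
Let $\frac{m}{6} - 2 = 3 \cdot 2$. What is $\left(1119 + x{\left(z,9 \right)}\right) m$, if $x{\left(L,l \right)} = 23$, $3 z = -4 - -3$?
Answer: $54816$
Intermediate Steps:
$m = 48$ ($m = 12 + 6 \cdot 3 \cdot 2 = 12 + 6 \cdot 6 = 12 + 36 = 48$)
$z = - \frac{1}{3}$ ($z = \frac{-4 - -3}{3} = \frac{-4 + 3}{3} = \frac{1}{3} \left(-1\right) = - \frac{1}{3} \approx -0.33333$)
$\left(1119 + x{\left(z,9 \right)}\right) m = \left(1119 + 23\right) 48 = 1142 \cdot 48 = 54816$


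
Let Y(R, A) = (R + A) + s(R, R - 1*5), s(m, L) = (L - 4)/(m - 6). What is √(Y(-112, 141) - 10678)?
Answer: I*√148262398/118 ≈ 103.19*I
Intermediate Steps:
s(m, L) = (-4 + L)/(-6 + m)
Y(R, A) = A + R + (-9 + R)/(-6 + R) (Y(R, A) = (R + A) + (-4 + (R - 1*5))/(-6 + R) = (A + R) + (-4 + (R - 5))/(-6 + R) = (A + R) + (-4 + (-5 + R))/(-6 + R) = (A + R) + (-9 + R)/(-6 + R) = A + R + (-9 + R)/(-6 + R))
√(Y(-112, 141) - 10678) = √((-9 - 112 + (-6 - 112)*(141 - 112))/(-6 - 112) - 10678) = √((-9 - 112 - 118*29)/(-118) - 10678) = √(-(-9 - 112 - 3422)/118 - 10678) = √(-1/118*(-3543) - 10678) = √(3543/118 - 10678) = √(-1256461/118) = I*√148262398/118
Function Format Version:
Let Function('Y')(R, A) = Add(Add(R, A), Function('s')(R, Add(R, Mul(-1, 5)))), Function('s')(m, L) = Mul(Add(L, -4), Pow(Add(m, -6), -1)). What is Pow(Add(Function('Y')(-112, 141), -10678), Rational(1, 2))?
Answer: Mul(Rational(1, 118), I, Pow(148262398, Rational(1, 2))) ≈ Mul(103.19, I)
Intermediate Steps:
Function('s')(m, L) = Mul(Pow(Add(-6, m), -1), Add(-4, L)) (Function('s')(m, L) = Mul(Add(-4, L), Pow(Add(-6, m), -1)) = Mul(Pow(Add(-6, m), -1), Add(-4, L)))
Function('Y')(R, A) = Add(A, R, Mul(Pow(Add(-6, R), -1), Add(-9, R))) (Function('Y')(R, A) = Add(Add(R, A), Mul(Pow(Add(-6, R), -1), Add(-4, Add(R, Mul(-1, 5))))) = Add(Add(A, R), Mul(Pow(Add(-6, R), -1), Add(-4, Add(R, -5)))) = Add(Add(A, R), Mul(Pow(Add(-6, R), -1), Add(-4, Add(-5, R)))) = Add(Add(A, R), Mul(Pow(Add(-6, R), -1), Add(-9, R))) = Add(A, R, Mul(Pow(Add(-6, R), -1), Add(-9, R))))
Pow(Add(Function('Y')(-112, 141), -10678), Rational(1, 2)) = Pow(Add(Mul(Pow(Add(-6, -112), -1), Add(-9, -112, Mul(Add(-6, -112), Add(141, -112)))), -10678), Rational(1, 2)) = Pow(Add(Mul(Pow(-118, -1), Add(-9, -112, Mul(-118, 29))), -10678), Rational(1, 2)) = Pow(Add(Mul(Rational(-1, 118), Add(-9, -112, -3422)), -10678), Rational(1, 2)) = Pow(Add(Mul(Rational(-1, 118), -3543), -10678), Rational(1, 2)) = Pow(Add(Rational(3543, 118), -10678), Rational(1, 2)) = Pow(Rational(-1256461, 118), Rational(1, 2)) = Mul(Rational(1, 118), I, Pow(148262398, Rational(1, 2)))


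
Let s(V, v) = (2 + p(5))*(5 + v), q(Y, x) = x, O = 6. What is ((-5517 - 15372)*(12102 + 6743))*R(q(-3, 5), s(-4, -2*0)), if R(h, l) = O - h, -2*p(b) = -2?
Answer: -393653205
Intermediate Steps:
p(b) = 1 (p(b) = -1/2*(-2) = 1)
s(V, v) = 15 + 3*v (s(V, v) = (2 + 1)*(5 + v) = 3*(5 + v) = 15 + 3*v)
R(h, l) = 6 - h
((-5517 - 15372)*(12102 + 6743))*R(q(-3, 5), s(-4, -2*0)) = ((-5517 - 15372)*(12102 + 6743))*(6 - 1*5) = (-20889*18845)*(6 - 5) = -393653205*1 = -393653205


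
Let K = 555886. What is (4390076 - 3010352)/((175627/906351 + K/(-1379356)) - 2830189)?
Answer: -862452151134426072/1769123949150778729 ≈ -0.48750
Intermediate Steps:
(4390076 - 3010352)/((175627/906351 + K/(-1379356)) - 2830189) = (4390076 - 3010352)/((175627/906351 + 555886/(-1379356)) - 2830189) = 1379724/((175627*(1/906351) + 555886*(-1/1379356)) - 2830189) = 1379724/((175627/906351 - 277943/689678) - 2830189) = 1379724/(-130787837887/625090344978 - 2830189) = 1379724/(-1769123949150778729/625090344978) = 1379724*(-625090344978/1769123949150778729) = -862452151134426072/1769123949150778729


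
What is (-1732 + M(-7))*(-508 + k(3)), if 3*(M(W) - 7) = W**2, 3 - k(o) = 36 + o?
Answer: 2788544/3 ≈ 9.2952e+5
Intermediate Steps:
k(o) = -33 - o (k(o) = 3 - (36 + o) = 3 + (-36 - o) = -33 - o)
M(W) = 7 + W**2/3
(-1732 + M(-7))*(-508 + k(3)) = (-1732 + (7 + (1/3)*(-7)**2))*(-508 + (-33 - 1*3)) = (-1732 + (7 + (1/3)*49))*(-508 + (-33 - 3)) = (-1732 + (7 + 49/3))*(-508 - 36) = (-1732 + 70/3)*(-544) = -5126/3*(-544) = 2788544/3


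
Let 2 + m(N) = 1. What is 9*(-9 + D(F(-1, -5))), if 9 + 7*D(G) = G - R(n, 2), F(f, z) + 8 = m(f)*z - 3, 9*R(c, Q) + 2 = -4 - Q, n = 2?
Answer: -694/7 ≈ -99.143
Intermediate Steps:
m(N) = -1 (m(N) = -2 + 1 = -1)
R(c, Q) = -⅔ - Q/9 (R(c, Q) = -2/9 + (-4 - Q)/9 = -2/9 + (-4/9 - Q/9) = -⅔ - Q/9)
F(f, z) = -11 - z (F(f, z) = -8 + (-z - 3) = -8 + (-3 - z) = -11 - z)
D(G) = -73/63 + G/7 (D(G) = -9/7 + (G - (-⅔ - ⅑*2))/7 = -9/7 + (G - (-⅔ - 2/9))/7 = -9/7 + (G - 1*(-8/9))/7 = -9/7 + (G + 8/9)/7 = -9/7 + (8/9 + G)/7 = -9/7 + (8/63 + G/7) = -73/63 + G/7)
9*(-9 + D(F(-1, -5))) = 9*(-9 + (-73/63 + (-11 - 1*(-5))/7)) = 9*(-9 + (-73/63 + (-11 + 5)/7)) = 9*(-9 + (-73/63 + (⅐)*(-6))) = 9*(-9 + (-73/63 - 6/7)) = 9*(-9 - 127/63) = 9*(-694/63) = -694/7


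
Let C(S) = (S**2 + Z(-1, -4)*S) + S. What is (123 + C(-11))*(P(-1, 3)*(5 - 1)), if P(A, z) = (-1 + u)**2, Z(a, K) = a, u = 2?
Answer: 976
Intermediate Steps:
C(S) = S**2 (C(S) = (S**2 - S) + S = S**2)
P(A, z) = 1 (P(A, z) = (-1 + 2)**2 = 1**2 = 1)
(123 + C(-11))*(P(-1, 3)*(5 - 1)) = (123 + (-11)**2)*(1*(5 - 1)) = (123 + 121)*(1*4) = 244*4 = 976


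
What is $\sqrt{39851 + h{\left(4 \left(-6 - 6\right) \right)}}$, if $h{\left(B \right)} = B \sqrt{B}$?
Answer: $\sqrt{39851 - 192 i \sqrt{3}} \approx 199.63 - 0.8329 i$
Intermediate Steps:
$h{\left(B \right)} = B^{\frac{3}{2}}$
$\sqrt{39851 + h{\left(4 \left(-6 - 6\right) \right)}} = \sqrt{39851 + \left(4 \left(-6 - 6\right)\right)^{\frac{3}{2}}} = \sqrt{39851 + \left(4 \left(-12\right)\right)^{\frac{3}{2}}} = \sqrt{39851 + \left(-48\right)^{\frac{3}{2}}} = \sqrt{39851 - 192 i \sqrt{3}}$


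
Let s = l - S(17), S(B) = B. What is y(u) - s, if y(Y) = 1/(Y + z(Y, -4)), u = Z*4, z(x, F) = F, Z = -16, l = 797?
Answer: -53041/68 ≈ -780.01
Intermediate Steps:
u = -64 (u = -16*4 = -64)
s = 780 (s = 797 - 1*17 = 797 - 17 = 780)
y(Y) = 1/(-4 + Y) (y(Y) = 1/(Y - 4) = 1/(-4 + Y))
y(u) - s = 1/(-4 - 64) - 1*780 = 1/(-68) - 780 = -1/68 - 780 = -53041/68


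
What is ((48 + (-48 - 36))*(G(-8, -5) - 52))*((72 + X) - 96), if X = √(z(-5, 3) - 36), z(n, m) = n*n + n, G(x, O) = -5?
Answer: -49248 + 8208*I ≈ -49248.0 + 8208.0*I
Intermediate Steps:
z(n, m) = n + n² (z(n, m) = n² + n = n + n²)
X = 4*I (X = √(-5*(1 - 5) - 36) = √(-5*(-4) - 36) = √(20 - 36) = √(-16) = 4*I ≈ 4.0*I)
((48 + (-48 - 36))*(G(-8, -5) - 52))*((72 + X) - 96) = ((48 + (-48 - 36))*(-5 - 52))*((72 + 4*I) - 96) = ((48 - 84)*(-57))*(-24 + 4*I) = (-36*(-57))*(-24 + 4*I) = 2052*(-24 + 4*I) = -49248 + 8208*I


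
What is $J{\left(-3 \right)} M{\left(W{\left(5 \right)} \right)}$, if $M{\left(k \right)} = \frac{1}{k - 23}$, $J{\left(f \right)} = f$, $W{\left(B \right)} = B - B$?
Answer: $\frac{3}{23} \approx 0.13043$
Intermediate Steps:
$W{\left(B \right)} = 0$
$M{\left(k \right)} = \frac{1}{-23 + k}$
$J{\left(-3 \right)} M{\left(W{\left(5 \right)} \right)} = - \frac{3}{-23 + 0} = - \frac{3}{-23} = \left(-3\right) \left(- \frac{1}{23}\right) = \frac{3}{23}$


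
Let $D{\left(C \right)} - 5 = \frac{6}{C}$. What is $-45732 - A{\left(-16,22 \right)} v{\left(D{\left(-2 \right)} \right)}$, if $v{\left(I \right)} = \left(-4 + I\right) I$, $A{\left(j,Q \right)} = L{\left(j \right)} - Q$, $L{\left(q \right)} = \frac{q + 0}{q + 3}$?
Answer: $- \frac{595596}{13} \approx -45815.0$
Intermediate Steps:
$D{\left(C \right)} = 5 + \frac{6}{C}$
$L{\left(q \right)} = \frac{q}{3 + q}$
$A{\left(j,Q \right)} = - Q + \frac{j}{3 + j}$ ($A{\left(j,Q \right)} = \frac{j}{3 + j} - Q = - Q + \frac{j}{3 + j}$)
$v{\left(I \right)} = I \left(-4 + I\right)$
$-45732 - A{\left(-16,22 \right)} v{\left(D{\left(-2 \right)} \right)} = -45732 - \frac{-16 - 22 \left(3 - 16\right)}{3 - 16} \left(5 + \frac{6}{-2}\right) \left(-4 + \left(5 + \frac{6}{-2}\right)\right) = -45732 - \frac{-16 - 22 \left(-13\right)}{-13} \left(5 + 6 \left(- \frac{1}{2}\right)\right) \left(-4 + \left(5 + 6 \left(- \frac{1}{2}\right)\right)\right) = -45732 - - \frac{-16 + 286}{13} \left(5 - 3\right) \left(-4 + \left(5 - 3\right)\right) = -45732 - \left(- \frac{1}{13}\right) 270 \cdot 2 \left(-4 + 2\right) = -45732 - - \frac{270 \cdot 2 \left(-2\right)}{13} = -45732 - \left(- \frac{270}{13}\right) \left(-4\right) = -45732 - \frac{1080}{13} = - \frac{595596}{13}$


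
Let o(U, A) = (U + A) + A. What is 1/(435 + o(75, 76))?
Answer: 1/662 ≈ 0.0015106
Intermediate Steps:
o(U, A) = U + 2*A (o(U, A) = (A + U) + A = U + 2*A)
1/(435 + o(75, 76)) = 1/(435 + (75 + 2*76)) = 1/(435 + (75 + 152)) = 1/(435 + 227) = 1/662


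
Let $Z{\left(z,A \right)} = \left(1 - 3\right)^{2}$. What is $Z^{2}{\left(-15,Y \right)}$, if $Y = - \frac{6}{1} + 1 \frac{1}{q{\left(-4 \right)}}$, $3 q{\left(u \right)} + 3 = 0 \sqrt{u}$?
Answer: $16$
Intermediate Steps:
$q{\left(u \right)} = -1$ ($q{\left(u \right)} = -1 + \frac{0 \sqrt{u}}{3} = -1 + \frac{1}{3} \cdot 0 = -1 + 0 = -1$)
$Y = -7$ ($Y = - \frac{6}{1} + 1 \frac{1}{-1} = \left(-6\right) 1 + 1 \left(-1\right) = -6 - 1 = -7$)
$Z{\left(z,A \right)} = 4$ ($Z{\left(z,A \right)} = \left(-2\right)^{2} = 4$)
$Z^{2}{\left(-15,Y \right)} = 4^{2} = 16$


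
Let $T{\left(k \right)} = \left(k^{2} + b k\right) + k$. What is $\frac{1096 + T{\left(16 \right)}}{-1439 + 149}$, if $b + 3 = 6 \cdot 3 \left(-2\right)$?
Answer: $- \frac{124}{215} \approx -0.57674$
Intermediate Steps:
$b = -39$ ($b = -3 + 6 \cdot 3 \left(-2\right) = -3 + 18 \left(-2\right) = -3 - 36 = -39$)
$T{\left(k \right)} = k^{2} - 38 k$ ($T{\left(k \right)} = \left(k^{2} - 39 k\right) + k = k^{2} - 38 k$)
$\frac{1096 + T{\left(16 \right)}}{-1439 + 149} = \frac{1096 + 16 \left(-38 + 16\right)}{-1439 + 149} = \frac{1096 + 16 \left(-22\right)}{-1290} = \left(1096 - 352\right) \left(- \frac{1}{1290}\right) = 744 \left(- \frac{1}{1290}\right) = - \frac{124}{215}$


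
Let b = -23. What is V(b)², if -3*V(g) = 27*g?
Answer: 42849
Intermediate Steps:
V(g) = -9*g
V(b)² = (-9*(-23))² = 207² = 42849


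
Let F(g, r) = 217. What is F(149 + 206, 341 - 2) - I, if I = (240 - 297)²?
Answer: -3032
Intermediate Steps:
I = 3249 (I = (-57)² = 3249)
F(149 + 206, 341 - 2) - I = 217 - 1*3249 = 217 - 3249 = -3032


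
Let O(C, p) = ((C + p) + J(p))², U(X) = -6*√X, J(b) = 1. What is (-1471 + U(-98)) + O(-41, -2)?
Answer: 293 - 42*I*√2 ≈ 293.0 - 59.397*I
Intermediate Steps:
O(C, p) = (1 + C + p)² (O(C, p) = ((C + p) + 1)² = (1 + C + p)²)
(-1471 + U(-98)) + O(-41, -2) = (-1471 - 42*I*√2) + (1 - 41 - 2)² = (-1471 - 42*I*√2) + (-42)² = (-1471 - 42*I*√2) + 1764 = 293 - 42*I*√2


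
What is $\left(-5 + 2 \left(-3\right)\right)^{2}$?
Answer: $121$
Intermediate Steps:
$\left(-5 + 2 \left(-3\right)\right)^{2} = \left(-5 - 6\right)^{2} = \left(-11\right)^{2} = 121$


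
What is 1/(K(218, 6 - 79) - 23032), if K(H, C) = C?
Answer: -1/23105 ≈ -4.3281e-5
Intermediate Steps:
1/(K(218, 6 - 79) - 23032) = 1/((6 - 79) - 23032) = 1/(-73 - 23032) = 1/(-23105) = -1/23105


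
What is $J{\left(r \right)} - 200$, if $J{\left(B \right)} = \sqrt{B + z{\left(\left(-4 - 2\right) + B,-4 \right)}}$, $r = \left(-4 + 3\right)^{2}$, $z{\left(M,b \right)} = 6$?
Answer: $-200 + \sqrt{7} \approx -197.35$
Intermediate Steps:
$r = 1$ ($r = \left(-1\right)^{2} = 1$)
$J{\left(B \right)} = \sqrt{6 + B}$ ($J{\left(B \right)} = \sqrt{B + 6} = \sqrt{6 + B}$)
$J{\left(r \right)} - 200 = \sqrt{6 + 1} - 200 = \sqrt{7} - 200 = -200 + \sqrt{7}$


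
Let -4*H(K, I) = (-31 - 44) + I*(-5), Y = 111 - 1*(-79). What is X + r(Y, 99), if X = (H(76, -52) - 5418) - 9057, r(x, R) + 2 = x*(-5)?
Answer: -61893/4 ≈ -15473.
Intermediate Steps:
Y = 190 (Y = 111 + 79 = 190)
H(K, I) = 75/4 + 5*I/4 (H(K, I) = -((-31 - 44) + I*(-5))/4 = -(-75 - 5*I)/4 = 75/4 + 5*I/4)
r(x, R) = -2 - 5*x (r(x, R) = -2 + x*(-5) = -2 - 5*x)
X = -58085/4 (X = ((75/4 + (5/4)*(-52)) - 5418) - 9057 = ((75/4 - 65) - 5418) - 9057 = (-185/4 - 5418) - 9057 = -21857/4 - 9057 = -58085/4 ≈ -14521.)
X + r(Y, 99) = -58085/4 + (-2 - 5*190) = -58085/4 + (-2 - 950) = -58085/4 - 952 = -61893/4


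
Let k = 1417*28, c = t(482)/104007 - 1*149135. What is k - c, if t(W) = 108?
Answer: 6545888523/34669 ≈ 1.8881e+5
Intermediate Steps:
c = -5170361279/34669 (c = 108/104007 - 1*149135 = 108*(1/104007) - 149135 = 36/34669 - 149135 = -5170361279/34669 ≈ -1.4914e+5)
k = 39676
k - c = 39676 - 1*(-5170361279/34669) = 39676 + 5170361279/34669 = 6545888523/34669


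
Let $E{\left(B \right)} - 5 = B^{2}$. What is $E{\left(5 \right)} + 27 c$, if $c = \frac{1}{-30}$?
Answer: $\frac{291}{10} \approx 29.1$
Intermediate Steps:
$E{\left(B \right)} = 5 + B^{2}$
$c = - \frac{1}{30} \approx -0.033333$
$E{\left(5 \right)} + 27 c = \left(5 + 5^{2}\right) + 27 \left(- \frac{1}{30}\right) = \left(5 + 25\right) - \frac{9}{10} = 30 - \frac{9}{10} = \frac{291}{10}$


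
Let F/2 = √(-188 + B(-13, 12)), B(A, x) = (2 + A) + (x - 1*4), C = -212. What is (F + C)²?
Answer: 44180 - 848*I*√191 ≈ 44180.0 - 11720.0*I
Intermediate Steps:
B(A, x) = -2 + A + x (B(A, x) = (2 + A) + (x - 4) = (2 + A) + (-4 + x) = -2 + A + x)
F = 2*I*√191 (F = 2*√(-188 + (-2 - 13 + 12)) = 2*√(-188 - 3) = 2*√(-191) = 2*(I*√191) = 2*I*√191 ≈ 27.641*I)
(F + C)² = (2*I*√191 - 212)² = (-212 + 2*I*√191)²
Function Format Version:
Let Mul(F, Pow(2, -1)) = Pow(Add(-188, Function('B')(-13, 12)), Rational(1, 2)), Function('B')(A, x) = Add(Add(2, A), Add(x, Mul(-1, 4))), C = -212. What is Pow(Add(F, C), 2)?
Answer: Add(44180, Mul(-848, I, Pow(191, Rational(1, 2)))) ≈ Add(44180., Mul(-11720., I))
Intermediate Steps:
Function('B')(A, x) = Add(-2, A, x) (Function('B')(A, x) = Add(Add(2, A), Add(x, -4)) = Add(Add(2, A), Add(-4, x)) = Add(-2, A, x))
F = Mul(2, I, Pow(191, Rational(1, 2))) (F = Mul(2, Pow(Add(-188, Add(-2, -13, 12)), Rational(1, 2))) = Mul(2, Pow(Add(-188, -3), Rational(1, 2))) = Mul(2, Pow(-191, Rational(1, 2))) = Mul(2, Mul(I, Pow(191, Rational(1, 2)))) = Mul(2, I, Pow(191, Rational(1, 2))) ≈ Mul(27.641, I))
Pow(Add(F, C), 2) = Pow(Add(Mul(2, I, Pow(191, Rational(1, 2))), -212), 2) = Pow(Add(-212, Mul(2, I, Pow(191, Rational(1, 2)))), 2)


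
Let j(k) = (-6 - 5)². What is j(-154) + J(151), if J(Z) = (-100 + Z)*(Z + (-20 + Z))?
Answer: 14503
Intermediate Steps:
j(k) = 121 (j(k) = (-11)² = 121)
J(Z) = (-100 + Z)*(-20 + 2*Z)
j(-154) + J(151) = 121 + (2000 - 220*151 + 2*151²) = 121 + (2000 - 33220 + 2*22801) = 121 + (2000 - 33220 + 45602) = 121 + 14382 = 14503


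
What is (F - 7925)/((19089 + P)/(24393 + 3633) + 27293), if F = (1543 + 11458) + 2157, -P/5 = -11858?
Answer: 202712058/764991997 ≈ 0.26499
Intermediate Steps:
P = 59290 (P = -5*(-11858) = 59290)
F = 15158 (F = 13001 + 2157 = 15158)
(F - 7925)/((19089 + P)/(24393 + 3633) + 27293) = (15158 - 7925)/((19089 + 59290)/(24393 + 3633) + 27293) = 7233/(78379/28026 + 27293) = 7233/(764991997/28026) = 7233*(28026/764991997) = 202712058/764991997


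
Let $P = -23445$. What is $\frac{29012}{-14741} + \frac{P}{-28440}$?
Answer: $- \frac{10655523}{9316312} \approx -1.1437$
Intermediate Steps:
$\frac{29012}{-14741} + \frac{P}{-28440} = \frac{29012}{-14741} - \frac{23445}{-28440} = 29012 \left(- \frac{1}{14741}\right) - - \frac{521}{632} = - \frac{29012}{14741} + \frac{521}{632} = - \frac{10655523}{9316312}$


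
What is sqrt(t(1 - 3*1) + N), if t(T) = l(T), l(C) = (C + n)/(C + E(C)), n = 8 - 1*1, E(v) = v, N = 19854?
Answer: sqrt(79411)/2 ≈ 140.90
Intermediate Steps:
n = 7 (n = 8 - 1 = 7)
l(C) = (7 + C)/(2*C) (l(C) = (C + 7)/(C + C) = (7 + C)/((2*C)) = (7 + C)*(1/(2*C)) = (7 + C)/(2*C))
t(T) = (7 + T)/(2*T)
sqrt(t(1 - 3*1) + N) = sqrt((7 + (1 - 3*1))/(2*(1 - 3*1)) + 19854) = sqrt((7 + (1 - 3))/(2*(1 - 3)) + 19854) = sqrt((1/2)*(7 - 2)/(-2) + 19854) = sqrt((1/2)*(-1/2)*5 + 19854) = sqrt(-5/4 + 19854) = sqrt(79411/4) = sqrt(79411)/2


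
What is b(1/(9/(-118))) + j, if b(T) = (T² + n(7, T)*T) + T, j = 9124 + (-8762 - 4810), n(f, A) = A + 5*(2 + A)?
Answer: -274502/81 ≈ -3388.9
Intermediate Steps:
n(f, A) = 10 + 6*A (n(f, A) = A + (10 + 5*A) = 10 + 6*A)
j = -4448 (j = 9124 - 13572 = -4448)
b(T) = T + T² + T*(10 + 6*T) (b(T) = (T² + (10 + 6*T)*T) + T = (T² + T*(10 + 6*T)) + T = T + T² + T*(10 + 6*T))
b(1/(9/(-118))) + j = (11 + 7/((9/(-118))))/((9/(-118))) - 4448 = (11 + 7/((9*(-1/118))))/((9*(-1/118))) - 4448 = (11 + 7/(-9/118))/(-9/118) - 4448 = -118*(11 + 7*(-118/9))/9 - 4448 = -118*(11 - 826/9)/9 - 4448 = -118/9*(-727/9) - 4448 = 85786/81 - 4448 = -274502/81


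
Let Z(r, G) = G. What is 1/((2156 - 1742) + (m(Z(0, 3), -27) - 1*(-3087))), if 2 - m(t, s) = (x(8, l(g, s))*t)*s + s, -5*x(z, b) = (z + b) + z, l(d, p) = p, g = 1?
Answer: 5/18541 ≈ 0.00026967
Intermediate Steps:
x(z, b) = -2*z/5 - b/5 (x(z, b) = -((z + b) + z)/5 = -((b + z) + z)/5 = -(b + 2*z)/5 = -2*z/5 - b/5)
m(t, s) = 2 - s - s*t*(-16/5 - s/5) (m(t, s) = 2 - (((-2/5*8 - s/5)*t)*s + s) = 2 - (((-16/5 - s/5)*t)*s + s) = 2 - ((t*(-16/5 - s/5))*s + s) = 2 - (s*t*(-16/5 - s/5) + s) = 2 - (s + s*t*(-16/5 - s/5)) = 2 + (-s - s*t*(-16/5 - s/5)) = 2 - s - s*t*(-16/5 - s/5))
1/((2156 - 1742) + (m(Z(0, 3), -27) - 1*(-3087))) = 1/((2156 - 1742) + ((2 - 1*(-27) + (1/5)*(-27)*3*(16 - 27)) - 1*(-3087))) = 1/(414 + ((2 + 27 + (1/5)*(-27)*3*(-11)) + 3087)) = 1/(414 + ((2 + 27 + 891/5) + 3087)) = 1/(414 + (1036/5 + 3087)) = 1/(414 + 16471/5) = 1/(18541/5) = 5/18541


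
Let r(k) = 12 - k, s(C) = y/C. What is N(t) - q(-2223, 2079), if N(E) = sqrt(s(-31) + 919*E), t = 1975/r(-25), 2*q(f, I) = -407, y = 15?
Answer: 407/2 + 2*sqrt(16134051835)/1147 ≈ 424.98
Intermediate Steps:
s(C) = 15/C
q(f, I) = -407/2 (q(f, I) = (1/2)*(-407) = -407/2)
t = 1975/37 (t = 1975/(12 - 1*(-25)) = 1975/(12 + 25) = 1975/37 ≈ 53.378)
N(E) = sqrt(-15/31 + 919*E) (N(E) = sqrt(15/(-31) + 919*E) = sqrt(15*(-1/31) + 919*E) = sqrt(-15/31 + 919*E))
N(t) - q(-2223, 2079) = sqrt(-465 + 883159*(1975/37))/31 - 1*(-407/2) = sqrt(-465 + 1744239025/37)/31 + 407/2 = sqrt(1744221820/37)/31 + 407/2 = (2*sqrt(16134051835)/37)/31 + 407/2 = 2*sqrt(16134051835)/1147 + 407/2 = 407/2 + 2*sqrt(16134051835)/1147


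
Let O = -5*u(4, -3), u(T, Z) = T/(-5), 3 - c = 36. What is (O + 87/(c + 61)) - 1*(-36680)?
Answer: 1027239/28 ≈ 36687.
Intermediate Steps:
c = -33 (c = 3 - 1*36 = 3 - 36 = -33)
u(T, Z) = -T/5 (u(T, Z) = T*(-⅕) = -T/5)
O = 4 (O = -(-1)*4 = -5*(-⅘) = 4)
(O + 87/(c + 61)) - 1*(-36680) = (4 + 87/(-33 + 61)) - 1*(-36680) = (4 + 87/28) + 36680 = 199/28 + 36680 = 1027239/28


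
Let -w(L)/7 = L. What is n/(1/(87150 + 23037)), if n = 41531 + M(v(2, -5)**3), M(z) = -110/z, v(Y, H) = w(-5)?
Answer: 5605815617523/1225 ≈ 4.5762e+9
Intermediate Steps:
w(L) = -7*L
v(Y, H) = 35 (v(Y, H) = -7*(-5) = 35)
n = 356128303/8575 (n = 41531 - 110/(35**3) = 41531 - 110/42875 = 41531 - 110*1/42875 = 41531 - 22/8575 = 356128303/8575 ≈ 41531.)
n/(1/(87150 + 23037)) = 356128303/(8575*(1/(87150 + 23037))) = 356128303/(8575*(1/110187)) = (356128303/8575)*110187 = 5605815617523/1225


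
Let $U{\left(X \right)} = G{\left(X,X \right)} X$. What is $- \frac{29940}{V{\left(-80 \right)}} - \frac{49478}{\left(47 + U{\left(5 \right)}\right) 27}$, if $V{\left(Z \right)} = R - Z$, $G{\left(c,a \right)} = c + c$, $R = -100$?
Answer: $\frac{3871165}{2619} \approx 1478.1$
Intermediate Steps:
$G{\left(c,a \right)} = 2 c$
$U{\left(X \right)} = 2 X^{2}$ ($U{\left(X \right)} = 2 X X = 2 X^{2}$)
$V{\left(Z \right)} = -100 - Z$
$- \frac{29940}{V{\left(-80 \right)}} - \frac{49478}{\left(47 + U{\left(5 \right)}\right) 27} = - \frac{29940}{-100 - -80} - \frac{49478}{\left(47 + 2 \cdot 5^{2}\right) 27} = - \frac{29940}{-100 + 80} - \frac{49478}{\left(47 + 2 \cdot 25\right) 27} = - \frac{29940}{-20} - \frac{49478}{\left(47 + 50\right) 27} = \left(-29940\right) \left(- \frac{1}{20}\right) - \frac{49478}{97 \cdot 27} = 1497 - \frac{49478}{2619} = \frac{3871165}{2619}$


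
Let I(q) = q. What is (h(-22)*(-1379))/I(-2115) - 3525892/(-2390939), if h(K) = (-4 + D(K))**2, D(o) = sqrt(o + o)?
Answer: -84861675088/5056835985 - 22064*I*sqrt(11)/2115 ≈ -16.782 - 34.6*I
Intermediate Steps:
D(o) = sqrt(2)*sqrt(o) (D(o) = sqrt(2*o) = sqrt(2)*sqrt(o))
h(K) = (-4 + sqrt(2)*sqrt(K))**2
(h(-22)*(-1379))/I(-2115) - 3525892/(-2390939) = ((-4 + sqrt(2)*sqrt(-22))**2*(-1379))/(-2115) - 3525892/(-2390939) = ((-4 + sqrt(2)*(I*sqrt(22)))**2*(-1379))*(-1/2115) - 3525892*(-1/2390939) = ((-4 + 2*I*sqrt(11))**2*(-1379))*(-1/2115) + 3525892/2390939 = -1379*(-4 + 2*I*sqrt(11))**2*(-1/2115) + 3525892/2390939 = 1379*(-4 + 2*I*sqrt(11))**2/2115 + 3525892/2390939 = 3525892/2390939 + 1379*(-4 + 2*I*sqrt(11))**2/2115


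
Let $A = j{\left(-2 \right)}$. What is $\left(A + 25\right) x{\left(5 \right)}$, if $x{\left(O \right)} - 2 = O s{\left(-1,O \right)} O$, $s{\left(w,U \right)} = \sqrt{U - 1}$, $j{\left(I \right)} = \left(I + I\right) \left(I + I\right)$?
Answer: $2132$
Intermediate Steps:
$j{\left(I \right)} = 4 I^{2}$ ($j{\left(I \right)} = 2 I 2 I = 4 I^{2}$)
$s{\left(w,U \right)} = \sqrt{-1 + U}$
$A = 16$ ($A = 4 \left(-2\right)^{2} = 4 \cdot 4 = 16$)
$x{\left(O \right)} = 2 + O^{2} \sqrt{-1 + O}$ ($x{\left(O \right)} = 2 + O \sqrt{-1 + O} O = 2 + O^{2} \sqrt{-1 + O}$)
$\left(A + 25\right) x{\left(5 \right)} = \left(16 + 25\right) \left(2 + 5^{2} \sqrt{-1 + 5}\right) = 41 \left(2 + 25 \sqrt{4}\right) = 41 \left(2 + 25 \cdot 2\right) = 41 \left(2 + 50\right) = 41 \cdot 52 = 2132$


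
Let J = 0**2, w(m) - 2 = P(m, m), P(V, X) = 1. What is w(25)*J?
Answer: 0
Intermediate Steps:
w(m) = 3 (w(m) = 2 + 1 = 3)
J = 0
w(25)*J = 3*0 = 0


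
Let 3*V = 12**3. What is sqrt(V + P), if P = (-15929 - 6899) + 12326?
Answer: I*sqrt(9926) ≈ 99.629*I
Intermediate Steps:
P = -10502 (P = -22828 + 12326 = -10502)
V = 576 (V = (1/3)*12**3 = (1/3)*1728 = 576)
sqrt(V + P) = sqrt(576 - 10502) = sqrt(-9926) = I*sqrt(9926)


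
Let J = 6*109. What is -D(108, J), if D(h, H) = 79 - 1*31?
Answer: -48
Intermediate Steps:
J = 654
D(h, H) = 48 (D(h, H) = 79 - 31 = 48)
-D(108, J) = -1*48 = -48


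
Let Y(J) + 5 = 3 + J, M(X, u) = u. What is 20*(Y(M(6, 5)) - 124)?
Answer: -2420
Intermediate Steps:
Y(J) = -2 + J (Y(J) = -5 + (3 + J) = -2 + J)
20*(Y(M(6, 5)) - 124) = 20*((-2 + 5) - 124) = 20*(3 - 124) = 20*(-121) = -2420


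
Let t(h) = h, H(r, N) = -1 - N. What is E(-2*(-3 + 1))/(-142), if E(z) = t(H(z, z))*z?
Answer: 10/71 ≈ 0.14085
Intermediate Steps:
E(z) = z*(-1 - z) (E(z) = (-1 - z)*z = z*(-1 - z))
E(-2*(-3 + 1))/(-142) = -(-2*(-3 + 1))*(1 - 2*(-3 + 1))/(-142) = -(-2*(-2))*(1 - 2*(-2))*(-1/142) = -1*4*(1 + 4)*(-1/142) = -1*4*5*(-1/142) = -20*(-1/142) = 10/71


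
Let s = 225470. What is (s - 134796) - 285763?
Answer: -195089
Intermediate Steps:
(s - 134796) - 285763 = (225470 - 134796) - 285763 = 90674 - 285763 = -195089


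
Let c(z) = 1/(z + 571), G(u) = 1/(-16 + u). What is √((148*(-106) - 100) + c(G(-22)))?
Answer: I*√7432355040006/21697 ≈ 125.65*I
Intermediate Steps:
c(z) = 1/(571 + z)
√((148*(-106) - 100) + c(G(-22))) = √((148*(-106) - 100) + 1/(571 + 1/(-16 - 22))) = √((-15688 - 100) + 1/(571 + 1/(-38))) = √(-15788 + 1/(571 - 1/38)) = √(-15788 + 1/(21697/38)) = √(-15788 + 38/21697) = √(-342552198/21697) = I*√7432355040006/21697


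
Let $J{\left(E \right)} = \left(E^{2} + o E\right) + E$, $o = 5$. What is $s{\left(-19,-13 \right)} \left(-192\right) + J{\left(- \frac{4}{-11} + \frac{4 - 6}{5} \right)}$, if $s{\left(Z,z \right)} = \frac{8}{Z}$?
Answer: $\frac{4633936}{57475} \approx 80.625$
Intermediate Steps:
$J{\left(E \right)} = E^{2} + 6 E$ ($J{\left(E \right)} = \left(E^{2} + 5 E\right) + E = E^{2} + 6 E$)
$s{\left(-19,-13 \right)} \left(-192\right) + J{\left(- \frac{4}{-11} + \frac{4 - 6}{5} \right)} = \frac{8}{-19} \left(-192\right) + \left(- \frac{4}{-11} + \frac{4 - 6}{5}\right) \left(6 + \left(- \frac{4}{-11} + \frac{4 - 6}{5}\right)\right) = 8 \left(- \frac{1}{19}\right) \left(-192\right) + \left(\left(-4\right) \left(- \frac{1}{11}\right) + \left(4 - 6\right) \frac{1}{5}\right) \left(6 + \left(\left(-4\right) \left(- \frac{1}{11}\right) + \left(4 - 6\right) \frac{1}{5}\right)\right) = \left(- \frac{8}{19}\right) \left(-192\right) + \left(\frac{4}{11} - \frac{2}{5}\right) \left(6 + \left(\frac{4}{11} - \frac{2}{5}\right)\right) = \frac{1536}{19} + \left(\frac{4}{11} - \frac{2}{5}\right) \left(6 + \left(\frac{4}{11} - \frac{2}{5}\right)\right) = \frac{1536}{19} - \frac{2 \left(6 - \frac{2}{55}\right)}{55} = \frac{1536}{19} - \frac{656}{3025} = \frac{4633936}{57475}$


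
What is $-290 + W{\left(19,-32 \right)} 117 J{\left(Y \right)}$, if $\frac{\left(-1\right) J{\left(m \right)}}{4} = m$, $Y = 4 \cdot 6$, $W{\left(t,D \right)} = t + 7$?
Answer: $-292322$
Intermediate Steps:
$W{\left(t,D \right)} = 7 + t$
$Y = 24$
$J{\left(m \right)} = - 4 m$
$-290 + W{\left(19,-32 \right)} 117 J{\left(Y \right)} = -290 + \left(7 + 19\right) 117 \left(\left(-4\right) 24\right) = -290 + 26 \cdot 117 \left(-96\right) = -290 + 26 \left(-11232\right) = -290 - 292032 = -292322$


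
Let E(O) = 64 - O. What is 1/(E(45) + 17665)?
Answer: 1/17684 ≈ 5.6548e-5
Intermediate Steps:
1/(E(45) + 17665) = 1/((64 - 1*45) + 17665) = 1/((64 - 45) + 17665) = 1/(19 + 17665) = 1/17684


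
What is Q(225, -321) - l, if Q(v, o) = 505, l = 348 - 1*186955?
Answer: 187112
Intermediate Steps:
l = -186607 (l = 348 - 186955 = -186607)
Q(225, -321) - l = 505 - 1*(-186607) = 505 + 186607 = 187112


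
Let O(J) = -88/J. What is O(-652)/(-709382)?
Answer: -11/57814633 ≈ -1.9026e-7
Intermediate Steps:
O(-652)/(-709382) = -88/(-652)/(-709382) = -88*(-1/652)*(-1/709382) = (22/163)*(-1/709382) = -11/57814633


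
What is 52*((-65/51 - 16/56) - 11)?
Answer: -233168/357 ≈ -653.13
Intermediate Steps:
52*((-65/51 - 16/56) - 11) = 52*((-65*1/51 - 16*1/56) - 11) = 52*((-65/51 - 2/7) - 11) = 52*(-557/357 - 11) = 52*(-4484/357) = -233168/357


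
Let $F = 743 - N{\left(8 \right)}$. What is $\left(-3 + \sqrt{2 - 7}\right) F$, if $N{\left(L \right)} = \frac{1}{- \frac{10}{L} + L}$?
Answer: $- \frac{20057}{9} + \frac{20057 i \sqrt{5}}{27} \approx -2228.6 + 1661.1 i$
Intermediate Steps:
$N{\left(L \right)} = \frac{1}{L - \frac{10}{L}}$
$F = \frac{20057}{27}$ ($F = 743 - \frac{8}{-10 + 8^{2}} = 743 - \frac{8}{-10 + 64} = 743 - \frac{8}{54} = 743 - 8 \cdot \frac{1}{54} = 743 - \frac{4}{27} = \frac{20057}{27} \approx 742.85$)
$\left(-3 + \sqrt{2 - 7}\right) F = \left(-3 + \sqrt{2 - 7}\right) \frac{20057}{27} = \left(-3 + \sqrt{-5}\right) \frac{20057}{27} = \left(-3 + i \sqrt{5}\right) \frac{20057}{27} = - \frac{20057}{9} + \frac{20057 i \sqrt{5}}{27}$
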